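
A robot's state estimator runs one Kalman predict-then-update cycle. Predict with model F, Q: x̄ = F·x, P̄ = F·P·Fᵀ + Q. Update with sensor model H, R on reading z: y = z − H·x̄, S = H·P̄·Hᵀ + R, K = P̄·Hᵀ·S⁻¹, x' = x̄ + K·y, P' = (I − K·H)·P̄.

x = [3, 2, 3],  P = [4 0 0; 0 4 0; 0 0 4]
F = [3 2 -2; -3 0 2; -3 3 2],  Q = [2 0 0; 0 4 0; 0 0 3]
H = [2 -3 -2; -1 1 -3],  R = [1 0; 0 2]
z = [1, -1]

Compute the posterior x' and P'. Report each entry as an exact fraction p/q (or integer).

x̄ = F·x = [7, -3, 3]
P̄ = F·P·Fᵀ + Q = [70 -52 -28; -52 56 52; -28 52 91]
y = z − H·x̄ = [-16, 18]
S = H·P̄·Hᵀ + R = [2621 454; 454 571]
K = P̄·Hᵀ·S⁻¹ = [218244/1290475 -259406/1290475; -192904/1290475 44896/1290475; -137352/1290475 -326977/1290475]
x' = x̄ + K·y = [872113/1290475, 23167/1290475, 183471/1290475]
P' = (I − K·H)·P̄ = [3653934/1290475 2503556/1290475 -210522/1290475; 2503556/1290475 1889704/1290475 -234548/1290475; -210522/1290475 -234548/1290475 209976/1290475]

x' = [872113/1290475, 23167/1290475, 183471/1290475]
P' = [3653934/1290475 2503556/1290475 -210522/1290475; 2503556/1290475 1889704/1290475 -234548/1290475; -210522/1290475 -234548/1290475 209976/1290475]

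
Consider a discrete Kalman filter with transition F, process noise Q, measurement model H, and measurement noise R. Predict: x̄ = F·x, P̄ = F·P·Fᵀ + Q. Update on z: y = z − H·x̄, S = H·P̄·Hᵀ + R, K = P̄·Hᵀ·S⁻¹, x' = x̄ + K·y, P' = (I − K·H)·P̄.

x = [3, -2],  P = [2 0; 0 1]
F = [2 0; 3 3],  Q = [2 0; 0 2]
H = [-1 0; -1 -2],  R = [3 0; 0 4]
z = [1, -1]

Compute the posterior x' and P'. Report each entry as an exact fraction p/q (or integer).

x̄ = F·x = [6, 3]
P̄ = F·P·Fᵀ + Q = [10 12; 12 29]
y = z − H·x̄ = [7, 11]
S = H·P̄·Hᵀ + R = [13 34; 34 178]
K = P̄·Hᵀ·S⁻¹ = [-104/193 -17/193; 122/579 -251/579]
x' = x̄ + K·y = [243/193, -170/579]
P' = (I − K·H)·P̄ = [312/193 -122/193; -122/193 685/579]

x' = [243/193, -170/579]
P' = [312/193 -122/193; -122/193 685/579]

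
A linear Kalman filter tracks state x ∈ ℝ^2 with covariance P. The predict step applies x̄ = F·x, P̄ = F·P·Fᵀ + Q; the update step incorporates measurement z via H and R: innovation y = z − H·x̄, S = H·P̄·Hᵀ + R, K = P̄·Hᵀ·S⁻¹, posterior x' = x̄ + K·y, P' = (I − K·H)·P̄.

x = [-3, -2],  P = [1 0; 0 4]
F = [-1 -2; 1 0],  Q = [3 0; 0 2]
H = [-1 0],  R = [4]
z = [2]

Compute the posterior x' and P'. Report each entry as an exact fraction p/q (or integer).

x' = [-1/2, -21/8]
P' = [10/3 -1/6; -1/6 71/24]

x̄ = F·x = [7, -3]
P̄ = F·P·Fᵀ + Q = [20 -1; -1 3]
y = z − H·x̄ = [9]
S = H·P̄·Hᵀ + R = [24]
K = P̄·Hᵀ·S⁻¹ = [-5/6; 1/24]
x' = x̄ + K·y = [-1/2, -21/8]
P' = (I − K·H)·P̄ = [10/3 -1/6; -1/6 71/24]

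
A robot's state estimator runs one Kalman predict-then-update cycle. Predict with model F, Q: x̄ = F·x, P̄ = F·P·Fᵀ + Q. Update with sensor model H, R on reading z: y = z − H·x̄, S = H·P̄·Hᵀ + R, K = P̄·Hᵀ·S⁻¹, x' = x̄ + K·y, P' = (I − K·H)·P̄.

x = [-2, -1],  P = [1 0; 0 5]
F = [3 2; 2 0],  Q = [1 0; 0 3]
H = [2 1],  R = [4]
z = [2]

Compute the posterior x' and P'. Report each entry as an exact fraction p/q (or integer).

x̄ = F·x = [-8, -4]
P̄ = F·P·Fᵀ + Q = [30 6; 6 7]
y = z − H·x̄ = [22]
S = H·P̄·Hᵀ + R = [155]
K = P̄·Hᵀ·S⁻¹ = [66/155; 19/155]
x' = x̄ + K·y = [212/155, -202/155]
P' = (I − K·H)·P̄ = [294/155 -324/155; -324/155 724/155]

x' = [212/155, -202/155]
P' = [294/155 -324/155; -324/155 724/155]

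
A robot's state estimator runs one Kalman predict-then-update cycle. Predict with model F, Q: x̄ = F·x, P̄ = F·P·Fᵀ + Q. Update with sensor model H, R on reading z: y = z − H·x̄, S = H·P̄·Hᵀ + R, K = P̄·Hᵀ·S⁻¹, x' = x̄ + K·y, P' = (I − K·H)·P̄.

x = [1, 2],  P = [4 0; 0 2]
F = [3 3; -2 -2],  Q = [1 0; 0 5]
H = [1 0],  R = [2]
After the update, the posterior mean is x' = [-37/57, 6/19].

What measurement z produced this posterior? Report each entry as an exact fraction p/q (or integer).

x̄ = F·x = [9, -6]
P̄ = F·P·Fᵀ + Q = [55 -36; -36 29]
S = H·P̄·Hᵀ + R = [57]
K = P̄·Hᵀ·S⁻¹ = [55/57; -12/19]
x' − x̄ = [-550/57, 120/19] = K·y
y = (KᵀK)⁻¹·Kᵀ·(x' − x̄) = [-10]
z = y + H·x̄ = [-10] + [9] = [-1]

z = [-1]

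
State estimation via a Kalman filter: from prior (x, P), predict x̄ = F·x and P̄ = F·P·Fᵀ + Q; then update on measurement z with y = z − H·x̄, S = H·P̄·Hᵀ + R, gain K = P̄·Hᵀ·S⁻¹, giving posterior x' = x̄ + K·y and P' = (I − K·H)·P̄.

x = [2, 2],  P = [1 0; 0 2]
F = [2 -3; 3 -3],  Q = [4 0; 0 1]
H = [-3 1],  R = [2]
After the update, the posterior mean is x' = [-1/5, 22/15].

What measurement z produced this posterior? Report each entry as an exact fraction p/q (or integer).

x̄ = F·x = [-2, 0]
P̄ = F·P·Fᵀ + Q = [26 24; 24 28]
S = H·P̄·Hᵀ + R = [120]
K = P̄·Hᵀ·S⁻¹ = [-9/20; -11/30]
x' − x̄ = [9/5, 22/15] = K·y
y = (KᵀK)⁻¹·Kᵀ·(x' − x̄) = [-4]
z = y + H·x̄ = [-4] + [6] = [2]

z = [2]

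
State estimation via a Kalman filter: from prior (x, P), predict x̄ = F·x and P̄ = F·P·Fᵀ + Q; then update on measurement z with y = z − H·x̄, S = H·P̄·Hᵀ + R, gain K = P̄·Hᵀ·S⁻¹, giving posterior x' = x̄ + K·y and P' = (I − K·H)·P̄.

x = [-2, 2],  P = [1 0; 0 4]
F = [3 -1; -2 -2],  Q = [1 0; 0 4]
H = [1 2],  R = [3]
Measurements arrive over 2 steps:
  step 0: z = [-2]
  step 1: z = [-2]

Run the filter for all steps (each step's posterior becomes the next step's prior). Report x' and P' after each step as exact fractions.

step 0: x' = [-860/121, 300/121], P' = [1370/121 -658/121; -658/121 404/121]
step 1: x' = [-75083/3655, 33588/3655], P' = [581561/7310 -139958/3655; -139958/3655 69868/3655]

step 0: x̄ = F·x = [-8, 0]
step 0: P̄ = F·P·Fᵀ + Q = [14 2; 2 24]
step 0: y = z − H·x̄ = [6]
step 0: S = H·P̄·Hᵀ + R = [121]
step 0: K = P̄·Hᵀ·S⁻¹ = [18/121; 50/121]
step 0: x' = x̄ + K·y = [-860/121, 300/121]
step 0: P' = (I − K·H)·P̄ = [1370/121 -658/121; -658/121 404/121]
step 1: x̄ = F·x = [-2880/121, 1120/121]
step 1: P̄ = F·P·Fᵀ + Q = [16803/121 -4780/121; -4780/121 2316/121]
step 1: y = z − H·x̄ = [398/121]
step 1: S = H·P̄·Hᵀ + R = [7310/121]
step 1: K = P̄·Hᵀ·S⁻¹ = [7243/7310; -74/3655]
step 1: x' = x̄ + K·y = [-75083/3655, 33588/3655]
step 1: P' = (I − K·H)·P̄ = [581561/7310 -139958/3655; -139958/3655 69868/3655]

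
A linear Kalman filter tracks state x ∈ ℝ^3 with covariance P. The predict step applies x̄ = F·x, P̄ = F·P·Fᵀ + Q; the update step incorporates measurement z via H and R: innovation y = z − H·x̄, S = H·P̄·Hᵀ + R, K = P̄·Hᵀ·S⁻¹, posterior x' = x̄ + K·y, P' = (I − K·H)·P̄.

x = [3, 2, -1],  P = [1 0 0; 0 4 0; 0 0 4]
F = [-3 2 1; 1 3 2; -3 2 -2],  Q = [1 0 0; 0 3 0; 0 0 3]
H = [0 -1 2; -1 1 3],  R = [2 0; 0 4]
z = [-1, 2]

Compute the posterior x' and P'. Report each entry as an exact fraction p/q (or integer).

x' = [-16937/1849, -18409/9245, -14994/9245]
P' = [33225/1849 14554/1849 6871/1849; 14554/1849 43754/9245 15704/9245; 6871/1849 15704/9245 9299/9245]

x̄ = F·x = [-6, 7, -3]
P̄ = F·P·Fᵀ + Q = [30 29 17; 29 56 5; 17 5 44]
y = z − H·x̄ = [12, -2]
S = H·P̄·Hᵀ + R = [214 198; 198 356]
K = P̄·Hᵀ·S⁻¹ = [-406/1849 971/3698; -6173/9245 4524/9245; 1447/9245 4623/18490]
x' = x̄ + K·y = [-16937/1849, -18409/9245, -14994/9245]
P' = (I − K·H)·P̄ = [33225/1849 14554/1849 6871/1849; 14554/1849 43754/9245 15704/9245; 6871/1849 15704/9245 9299/9245]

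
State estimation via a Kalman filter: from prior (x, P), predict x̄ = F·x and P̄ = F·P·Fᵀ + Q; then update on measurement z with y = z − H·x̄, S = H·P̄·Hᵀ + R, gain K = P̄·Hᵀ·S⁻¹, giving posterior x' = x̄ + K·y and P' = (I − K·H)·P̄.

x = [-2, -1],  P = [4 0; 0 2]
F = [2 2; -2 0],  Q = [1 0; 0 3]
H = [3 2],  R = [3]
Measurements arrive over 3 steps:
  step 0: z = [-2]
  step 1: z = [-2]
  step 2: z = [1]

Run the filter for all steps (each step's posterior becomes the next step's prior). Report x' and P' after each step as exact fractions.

step 0: x̄ = F·x = [-6, 4]
step 0: P̄ = F·P·Fᵀ + Q = [25 -16; -16 19]
step 0: y = z − H·x̄ = [8]
step 0: S = H·P̄·Hᵀ + R = [112]
step 0: K = P̄·Hᵀ·S⁻¹ = [43/112; -5/56]
step 0: x' = x̄ + K·y = [-41/14, 23/7]
step 0: P' = (I − K·H)·P̄ = [951/112 -681/56; -681/56 507/28]
step 1: x̄ = F·x = [5/7, 41/7]
step 1: P̄ = F·P·Fᵀ + Q = [283/28 411/28; 411/28 1035/28]
step 1: y = z − H·x̄ = [-111/7]
step 1: S = H·P̄·Hᵀ + R = [11703/28]
step 1: K = P̄·Hᵀ·S⁻¹ = [557/3901; 1101/3901]
step 1: x' = x̄ + K·y = [-6046/3901, 5390/3901]
step 1: P' = (I − K·H)·P̄ = [6187/3901 -8445/3901; -8445/3901 14319/3901]
step 2: x̄ = F·x = [-1312/3901, 12092/3901]
step 2: P̄ = F·P·Fᵀ + Q = [18365/3901 9032/3901; 9032/3901 36451/3901]
step 2: y = z − H·x̄ = [-16347/3901]
step 2: S = H·P̄·Hᵀ + R = [431176/3901]
step 2: K = P̄·Hᵀ·S⁻¹ = [73159/431176; 49999/215588]
step 2: x' = x̄ + K·y = [-451585/431176, 458743/215588]
step 2: P' = (I − K·H)·P̄ = [657859/431176 -438525/215588; -438525/215588 366393/107794]

step 0: x' = [-41/14, 23/7], P' = [951/112 -681/56; -681/56 507/28]
step 1: x' = [-6046/3901, 5390/3901], P' = [6187/3901 -8445/3901; -8445/3901 14319/3901]
step 2: x' = [-451585/431176, 458743/215588], P' = [657859/431176 -438525/215588; -438525/215588 366393/107794]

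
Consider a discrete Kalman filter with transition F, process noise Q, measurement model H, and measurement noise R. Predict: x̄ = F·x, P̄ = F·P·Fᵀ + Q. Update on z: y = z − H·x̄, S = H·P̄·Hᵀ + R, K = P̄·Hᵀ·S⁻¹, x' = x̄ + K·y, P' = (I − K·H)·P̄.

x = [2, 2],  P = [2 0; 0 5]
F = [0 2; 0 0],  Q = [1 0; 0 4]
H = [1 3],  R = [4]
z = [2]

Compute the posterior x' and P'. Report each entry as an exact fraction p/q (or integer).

x' = [202/61, -24/61]
P' = [840/61 -252/61; -252/61 100/61]

x̄ = F·x = [4, 0]
P̄ = F·P·Fᵀ + Q = [21 0; 0 4]
y = z − H·x̄ = [-2]
S = H·P̄·Hᵀ + R = [61]
K = P̄·Hᵀ·S⁻¹ = [21/61; 12/61]
x' = x̄ + K·y = [202/61, -24/61]
P' = (I − K·H)·P̄ = [840/61 -252/61; -252/61 100/61]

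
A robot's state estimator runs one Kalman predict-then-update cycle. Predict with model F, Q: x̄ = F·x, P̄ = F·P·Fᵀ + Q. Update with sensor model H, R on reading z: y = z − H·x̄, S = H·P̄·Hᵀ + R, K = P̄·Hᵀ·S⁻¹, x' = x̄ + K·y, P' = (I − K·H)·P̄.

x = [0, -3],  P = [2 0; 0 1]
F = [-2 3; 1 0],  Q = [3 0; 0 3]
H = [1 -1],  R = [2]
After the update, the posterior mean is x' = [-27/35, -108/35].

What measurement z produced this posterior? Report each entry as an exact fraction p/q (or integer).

z = [3]

x̄ = F·x = [-9, 0]
P̄ = F·P·Fᵀ + Q = [20 -4; -4 5]
S = H·P̄·Hᵀ + R = [35]
K = P̄·Hᵀ·S⁻¹ = [24/35; -9/35]
x' − x̄ = [288/35, -108/35] = K·y
y = (KᵀK)⁻¹·Kᵀ·(x' − x̄) = [12]
z = y + H·x̄ = [12] + [-9] = [3]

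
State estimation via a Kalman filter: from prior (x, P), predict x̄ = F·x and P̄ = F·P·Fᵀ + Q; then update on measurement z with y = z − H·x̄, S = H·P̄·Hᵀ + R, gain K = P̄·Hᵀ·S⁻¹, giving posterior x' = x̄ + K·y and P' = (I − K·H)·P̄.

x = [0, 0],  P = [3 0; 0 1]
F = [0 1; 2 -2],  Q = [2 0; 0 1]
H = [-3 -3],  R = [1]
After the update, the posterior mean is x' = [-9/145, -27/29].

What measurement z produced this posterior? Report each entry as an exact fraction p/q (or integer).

x̄ = F·x = [0, 0]
P̄ = F·P·Fᵀ + Q = [3 -2; -2 17]
S = H·P̄·Hᵀ + R = [145]
K = P̄·Hᵀ·S⁻¹ = [-3/145; -9/29]
x' − x̄ = [-9/145, -27/29] = K·y
y = (KᵀK)⁻¹·Kᵀ·(x' − x̄) = [3]
z = y + H·x̄ = [3] + [0] = [3]

z = [3]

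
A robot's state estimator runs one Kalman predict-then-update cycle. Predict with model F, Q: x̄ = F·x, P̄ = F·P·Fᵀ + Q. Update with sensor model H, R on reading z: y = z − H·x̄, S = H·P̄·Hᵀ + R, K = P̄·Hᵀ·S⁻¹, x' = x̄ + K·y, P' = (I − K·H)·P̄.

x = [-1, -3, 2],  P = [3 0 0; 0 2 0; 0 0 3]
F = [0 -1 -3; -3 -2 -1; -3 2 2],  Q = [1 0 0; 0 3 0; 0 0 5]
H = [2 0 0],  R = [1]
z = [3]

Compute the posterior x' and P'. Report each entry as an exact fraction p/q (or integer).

x' = [177/121, 1081/121, -25/11]
P' = [30/121 13/121 -2/11; 13/121 4285/121 247/11; -2/11 247/11 36]

x̄ = F·x = [-3, 7, 1]
P̄ = F·P·Fᵀ + Q = [30 13 -22; 13 41 13; -22 13 52]
y = z − H·x̄ = [9]
S = H·P̄·Hᵀ + R = [121]
K = P̄·Hᵀ·S⁻¹ = [60/121; 26/121; -4/11]
x' = x̄ + K·y = [177/121, 1081/121, -25/11]
P' = (I − K·H)·P̄ = [30/121 13/121 -2/11; 13/121 4285/121 247/11; -2/11 247/11 36]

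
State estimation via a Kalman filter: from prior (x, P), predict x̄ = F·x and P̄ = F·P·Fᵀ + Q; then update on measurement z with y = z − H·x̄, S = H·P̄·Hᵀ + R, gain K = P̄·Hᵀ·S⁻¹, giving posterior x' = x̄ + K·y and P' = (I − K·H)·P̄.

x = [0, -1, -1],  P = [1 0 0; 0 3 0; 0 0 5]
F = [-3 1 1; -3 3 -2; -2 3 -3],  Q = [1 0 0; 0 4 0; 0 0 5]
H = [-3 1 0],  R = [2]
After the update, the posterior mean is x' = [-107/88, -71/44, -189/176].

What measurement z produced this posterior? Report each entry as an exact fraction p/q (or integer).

x̄ = F·x = [-2, -1, 0]
P̄ = F·P·Fᵀ + Q = [18 8 0; 8 60 63; 0 63 81]
S = H·P̄·Hᵀ + R = [176]
K = P̄·Hᵀ·S⁻¹ = [-23/88; 9/44; 63/176]
x' − x̄ = [69/88, -27/44, -189/176] = K·y
y = (KᵀK)⁻¹·Kᵀ·(x' − x̄) = [-3]
z = y + H·x̄ = [-3] + [5] = [2]

z = [2]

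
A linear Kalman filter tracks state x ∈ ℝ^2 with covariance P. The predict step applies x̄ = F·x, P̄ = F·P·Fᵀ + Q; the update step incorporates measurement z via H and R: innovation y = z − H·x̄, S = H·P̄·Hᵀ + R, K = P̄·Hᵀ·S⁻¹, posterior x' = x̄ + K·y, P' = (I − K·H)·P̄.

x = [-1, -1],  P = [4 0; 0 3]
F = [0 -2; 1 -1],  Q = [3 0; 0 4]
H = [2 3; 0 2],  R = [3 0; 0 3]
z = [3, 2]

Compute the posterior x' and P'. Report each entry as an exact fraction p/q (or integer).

x' = [38/69, 229/322]
P' = [41/23 -18/23; -18/23 183/322]

x̄ = F·x = [2, 0]
P̄ = F·P·Fᵀ + Q = [15 6; 6 11]
y = z − H·x̄ = [-1, 2]
S = H·P̄·Hᵀ + R = [234 90; 90 47]
K = P̄·Hᵀ·S⁻¹ = [28/69 -12/23; 15/322 61/161]
x' = x̄ + K·y = [38/69, 229/322]
P' = (I − K·H)·P̄ = [41/23 -18/23; -18/23 183/322]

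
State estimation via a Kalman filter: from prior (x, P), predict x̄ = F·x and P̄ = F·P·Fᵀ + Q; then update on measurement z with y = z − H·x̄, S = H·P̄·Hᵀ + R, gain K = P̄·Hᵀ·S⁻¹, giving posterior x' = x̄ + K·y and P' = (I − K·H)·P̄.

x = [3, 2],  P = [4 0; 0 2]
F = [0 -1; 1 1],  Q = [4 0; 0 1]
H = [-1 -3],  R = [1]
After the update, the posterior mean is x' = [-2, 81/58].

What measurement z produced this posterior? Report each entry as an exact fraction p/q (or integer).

z = [-2]

x̄ = F·x = [-2, 5]
P̄ = F·P·Fᵀ + Q = [6 -2; -2 7]
S = H·P̄·Hᵀ + R = [58]
K = P̄·Hᵀ·S⁻¹ = [0; -19/58]
x' − x̄ = [0, -209/58] = K·y
y = (KᵀK)⁻¹·Kᵀ·(x' − x̄) = [11]
z = y + H·x̄ = [11] + [-13] = [-2]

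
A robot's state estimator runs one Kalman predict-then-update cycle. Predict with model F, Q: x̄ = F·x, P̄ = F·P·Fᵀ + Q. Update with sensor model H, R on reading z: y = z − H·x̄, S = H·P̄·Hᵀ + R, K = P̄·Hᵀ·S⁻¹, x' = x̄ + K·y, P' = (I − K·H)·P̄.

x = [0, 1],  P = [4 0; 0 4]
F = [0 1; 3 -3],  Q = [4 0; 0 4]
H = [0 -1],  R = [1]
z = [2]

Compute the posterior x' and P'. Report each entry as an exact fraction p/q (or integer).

x̄ = F·x = [1, -3]
P̄ = F·P·Fᵀ + Q = [8 -12; -12 76]
y = z − H·x̄ = [-1]
S = H·P̄·Hᵀ + R = [77]
K = P̄·Hᵀ·S⁻¹ = [12/77; -76/77]
x' = x̄ + K·y = [65/77, -155/77]
P' = (I − K·H)·P̄ = [472/77 -12/77; -12/77 76/77]

x' = [65/77, -155/77]
P' = [472/77 -12/77; -12/77 76/77]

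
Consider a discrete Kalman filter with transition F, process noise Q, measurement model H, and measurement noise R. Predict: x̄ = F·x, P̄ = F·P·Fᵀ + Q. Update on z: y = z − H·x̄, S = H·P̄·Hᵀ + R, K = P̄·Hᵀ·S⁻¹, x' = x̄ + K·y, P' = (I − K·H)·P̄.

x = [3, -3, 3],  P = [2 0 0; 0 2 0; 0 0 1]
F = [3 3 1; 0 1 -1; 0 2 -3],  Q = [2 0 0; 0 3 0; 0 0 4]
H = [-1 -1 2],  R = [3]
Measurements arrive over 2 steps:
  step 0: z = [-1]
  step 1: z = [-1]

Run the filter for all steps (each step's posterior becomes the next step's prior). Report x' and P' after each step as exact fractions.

step 0: x' = [-17/3, -5, -19/3], P' = [91/3 6 53/3; 6 153/26 6; 53/3 6 37/3]
step 1: x' = [-377/153, -2084/1377, -3343/1377], P' = [33619/1326 12559/3978 26443/1989; 12559/3978 202621/35802 80278/17901; 26443/1989 80278/17901 164612/17901]

step 0: x̄ = F·x = [3, -6, -15]
step 0: P̄ = F·P·Fᵀ + Q = [39 5 9; 5 6 7; 9 7 21]
step 0: y = z − H·x̄ = [26]
step 0: S = H·P̄·Hᵀ + R = [78]
step 0: K = P̄·Hᵀ·S⁻¹ = [-1/3; 1/26; 1/3]
step 0: x' = x̄ + K·y = [-17/3, -5, -19/3]
step 0: P' = (I − K·H)·P̄ = [91/3 6 53/3; 6 153/26 6; 53/3 6 37/3]
step 1: x̄ = F·x = [-115/3, 4/3, 9]
step 1: P̄ = F·P·Fᵀ + Q = [46043/78 -3251/78 -2167/13; -3251/78 719/78 244/13; -2167/13 244/13 865/13]
step 1: y = z − H·x̄ = [-56]
step 1: S = H·P̄·Hᵀ + R = [1377]
step 1: K = P̄·Hᵀ·S⁻¹ = [-98/153; 70/1377; 281/1377]
step 1: x' = x̄ + K·y = [-377/153, -2084/1377, -3343/1377]
step 1: P' = (I − K·H)·P̄ = [33619/1326 12559/3978 26443/1989; 12559/3978 202621/35802 80278/17901; 26443/1989 80278/17901 164612/17901]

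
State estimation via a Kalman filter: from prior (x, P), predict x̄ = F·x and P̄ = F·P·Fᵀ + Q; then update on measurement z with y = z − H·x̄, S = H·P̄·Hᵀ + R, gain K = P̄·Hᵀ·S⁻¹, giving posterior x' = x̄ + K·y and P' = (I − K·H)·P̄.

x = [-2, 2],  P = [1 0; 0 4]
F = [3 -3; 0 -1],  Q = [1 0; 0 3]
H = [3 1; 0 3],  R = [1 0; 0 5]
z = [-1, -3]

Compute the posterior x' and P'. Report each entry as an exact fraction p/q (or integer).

x̄ = F·x = [-12, -2]
P̄ = F·P·Fᵀ + Q = [46 12; 12 7]
y = z − H·x̄ = [37, 3]
S = H·P̄·Hᵀ + R = [494 129; 129 68]
K = P̄·Hᵀ·S⁻¹ = [5556/16951 -1566/16951; 215/16951 4827/16951]
x' = x̄ + K·y = [-2538/16951, -11466/16951]
P' = (I − K·H)·P̄ = [2722/16951 -2610/16951; -2610/16951 8045/16951]

x' = [-2538/16951, -11466/16951]
P' = [2722/16951 -2610/16951; -2610/16951 8045/16951]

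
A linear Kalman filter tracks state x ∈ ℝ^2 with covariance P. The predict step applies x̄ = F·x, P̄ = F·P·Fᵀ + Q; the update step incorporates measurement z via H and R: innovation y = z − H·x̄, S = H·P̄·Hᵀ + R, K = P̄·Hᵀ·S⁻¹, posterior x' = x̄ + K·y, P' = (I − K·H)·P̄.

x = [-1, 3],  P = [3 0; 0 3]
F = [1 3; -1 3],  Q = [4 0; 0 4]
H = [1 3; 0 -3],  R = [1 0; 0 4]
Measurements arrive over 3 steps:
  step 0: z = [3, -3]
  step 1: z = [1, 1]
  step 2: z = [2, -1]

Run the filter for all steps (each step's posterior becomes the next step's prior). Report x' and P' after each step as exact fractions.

step 0: x̄ = F·x = [8, 10]
step 0: P̄ = F·P·Fᵀ + Q = [34 24; 24 34]
step 0: y = z − H·x̄ = [-35, 27]
step 0: S = H·P̄·Hᵀ + R = [485 -378; -378 310]
step 0: K = P̄·Hᵀ·S⁻¹ = [2822/3733 2574/3733; 252/3733 -921/3733]
step 0: x' = x̄ + K·y = [592/3733, 3643/3733]
step 0: P' = (I − K·H)·P̄ = [13118/3733 -3432/3733; -3432/3733 1228/3733]
step 1: x̄ = F·x = [11521/3733, 10337/3733]
step 1: P̄ = F·P·Fᵀ + Q = [18510/3733 -2066/3733; -2066/3733 59694/3733]
step 1: y = z − H·x̄ = [-38799/3733, 34744/3733]
step 1: S = H·P̄·Hᵀ + R = [547093/3733 -531048/3733; -531048/3733 552178/3733]
step 1: K = P̄·Hᵀ·S⁻¹ = [270288/537925 265983/537925; 354032/2689625 -531813/2689625]
step 1: x' = x̄ + K·y = [265301/107585, -236311/537925]
step 1: P' = (I − K·H)·P̄ = [266844/107585 -354644/537925; -354644/537925 709084/2689625]
step 2: x̄ = F·x = [617572/537925, -2035438/537925]
step 2: P̄ = F·P·Fᵀ + Q = [13172036/2689625 -289344/2689625; -289344/2689625 34450676/2689625]
step 2: y = z − H·x̄ = [6564592/537925, -6644239/537925]
step 2: S = H·P̄·Hᵀ + R = [324181681/2689625 -309188052/2689625; -309188052/2689625 320814584/2689625]
step 2: K = P̄·Hᵀ·S⁻¹ = [195923644/390619493 189880146/390619493; 51531342/390619493 -152352435/781238986]
step 2: x' = x̄ + K·y = [494093742/390619493, 183421373/781238986]
step 2: P' = (I − K·H)·P̄ = [955444228/390619493 -253173528/390619493; -253173528/390619493 101568290/390619493]

step 0: x' = [592/3733, 3643/3733], P' = [13118/3733 -3432/3733; -3432/3733 1228/3733]
step 1: x' = [265301/107585, -236311/537925], P' = [266844/107585 -354644/537925; -354644/537925 709084/2689625]
step 2: x' = [494093742/390619493, 183421373/781238986], P' = [955444228/390619493 -253173528/390619493; -253173528/390619493 101568290/390619493]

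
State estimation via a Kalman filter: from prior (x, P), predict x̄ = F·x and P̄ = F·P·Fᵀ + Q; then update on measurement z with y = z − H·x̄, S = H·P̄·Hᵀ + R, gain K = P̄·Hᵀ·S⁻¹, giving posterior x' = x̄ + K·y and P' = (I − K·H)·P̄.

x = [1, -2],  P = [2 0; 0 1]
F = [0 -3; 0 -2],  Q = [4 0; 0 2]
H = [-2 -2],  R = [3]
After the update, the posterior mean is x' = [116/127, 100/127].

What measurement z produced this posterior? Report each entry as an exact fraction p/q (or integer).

x̄ = F·x = [6, 4]
P̄ = F·P·Fᵀ + Q = [13 6; 6 6]
S = H·P̄·Hᵀ + R = [127]
K = P̄·Hᵀ·S⁻¹ = [-38/127; -24/127]
x' − x̄ = [-646/127, -408/127] = K·y
y = (KᵀK)⁻¹·Kᵀ·(x' − x̄) = [17]
z = y + H·x̄ = [17] + [-20] = [-3]

z = [-3]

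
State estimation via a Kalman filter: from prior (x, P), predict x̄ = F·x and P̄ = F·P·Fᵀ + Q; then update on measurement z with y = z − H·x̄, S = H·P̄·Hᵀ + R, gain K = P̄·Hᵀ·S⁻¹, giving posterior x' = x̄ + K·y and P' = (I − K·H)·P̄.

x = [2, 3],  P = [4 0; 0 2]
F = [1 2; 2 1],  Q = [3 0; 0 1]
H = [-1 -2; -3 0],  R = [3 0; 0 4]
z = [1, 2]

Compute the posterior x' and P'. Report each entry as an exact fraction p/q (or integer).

x' = [-2698/6049, -1443/6049]
P' = [2436/6049 -984/6049; -984/6049 4599/6049]

x̄ = F·x = [8, 7]
P̄ = F·P·Fᵀ + Q = [15 12; 12 19]
y = z − H·x̄ = [23, 26]
S = H·P̄·Hᵀ + R = [142 117; 117 139]
K = P̄·Hᵀ·S⁻¹ = [-156/6049 -1827/6049; -2738/6049 738/6049]
x' = x̄ + K·y = [-2698/6049, -1443/6049]
P' = (I − K·H)·P̄ = [2436/6049 -984/6049; -984/6049 4599/6049]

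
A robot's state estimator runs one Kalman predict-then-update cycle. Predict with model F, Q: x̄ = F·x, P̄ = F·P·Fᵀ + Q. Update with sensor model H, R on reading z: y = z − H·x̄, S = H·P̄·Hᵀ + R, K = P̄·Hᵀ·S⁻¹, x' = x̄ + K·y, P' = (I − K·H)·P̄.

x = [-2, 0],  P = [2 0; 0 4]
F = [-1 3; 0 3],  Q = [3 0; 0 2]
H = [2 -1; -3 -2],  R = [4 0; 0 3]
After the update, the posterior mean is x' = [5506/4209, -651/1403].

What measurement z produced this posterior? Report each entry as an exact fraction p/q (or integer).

z = [3, -3]

x̄ = F·x = [2, 0]
P̄ = F·P·Fᵀ + Q = [41 36; 36 38]
S = H·P̄·Hᵀ + R = [62 -206; -206 956]
K = P̄·Hᵀ·S⁻¹ = [1903/8418 -1307/8418; -450/1403 -367/1403]
x' − x̄ = [-2912/4209, -651/1403] = K·y
y = (KᵀK)⁻¹·Kᵀ·(x' − x̄) = [-1, 3]
z = y + H·x̄ = [-1, 3] + [4, -6] = [3, -3]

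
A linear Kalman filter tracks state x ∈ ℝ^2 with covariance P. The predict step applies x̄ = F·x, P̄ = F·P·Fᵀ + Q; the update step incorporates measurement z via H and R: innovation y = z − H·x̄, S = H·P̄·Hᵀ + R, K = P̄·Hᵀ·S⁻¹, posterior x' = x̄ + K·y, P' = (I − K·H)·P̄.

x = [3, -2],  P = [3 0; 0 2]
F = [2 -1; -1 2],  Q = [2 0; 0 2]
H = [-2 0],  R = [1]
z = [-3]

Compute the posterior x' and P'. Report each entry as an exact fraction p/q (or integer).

x̄ = F·x = [8, -7]
P̄ = F·P·Fᵀ + Q = [16 -10; -10 13]
y = z − H·x̄ = [13]
S = H·P̄·Hᵀ + R = [65]
K = P̄·Hᵀ·S⁻¹ = [-32/65; 4/13]
x' = x̄ + K·y = [8/5, -3]
P' = (I − K·H)·P̄ = [16/65 -2/13; -2/13 89/13]

x' = [8/5, -3]
P' = [16/65 -2/13; -2/13 89/13]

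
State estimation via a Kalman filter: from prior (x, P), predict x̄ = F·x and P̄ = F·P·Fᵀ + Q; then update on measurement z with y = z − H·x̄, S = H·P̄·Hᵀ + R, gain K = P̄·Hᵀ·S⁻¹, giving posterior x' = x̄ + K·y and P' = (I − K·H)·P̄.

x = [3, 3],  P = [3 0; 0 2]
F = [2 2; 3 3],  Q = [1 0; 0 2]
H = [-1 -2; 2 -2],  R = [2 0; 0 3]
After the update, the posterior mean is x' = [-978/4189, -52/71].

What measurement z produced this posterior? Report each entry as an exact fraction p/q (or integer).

z = [2, 1]

x̄ = F·x = [12, 18]
P̄ = F·P·Fᵀ + Q = [21 30; 30 47]
S = H·P̄·Hᵀ + R = [331 86; 86 35]
K = P̄·Hᵀ·S⁻¹ = [-1287/4189 1008/4189; -24/71 -10/71]
x' − x̄ = [-51246/4189, -1330/71] = K·y
y = (KᵀK)⁻¹·Kᵀ·(x' − x̄) = [50, 13]
z = y + H·x̄ = [50, 13] + [-48, -12] = [2, 1]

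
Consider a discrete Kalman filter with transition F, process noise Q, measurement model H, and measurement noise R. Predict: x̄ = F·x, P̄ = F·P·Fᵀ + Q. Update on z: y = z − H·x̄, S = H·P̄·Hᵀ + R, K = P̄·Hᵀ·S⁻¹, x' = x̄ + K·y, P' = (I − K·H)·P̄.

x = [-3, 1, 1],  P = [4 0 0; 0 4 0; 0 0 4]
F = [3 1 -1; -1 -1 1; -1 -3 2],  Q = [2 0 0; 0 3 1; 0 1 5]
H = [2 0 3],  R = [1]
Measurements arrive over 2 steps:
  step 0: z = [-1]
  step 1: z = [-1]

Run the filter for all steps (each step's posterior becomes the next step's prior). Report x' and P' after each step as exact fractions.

step 0: x̄ = F·x = [-9, 3, 2]
step 0: P̄ = F·P·Fᵀ + Q = [46 -20 -32; -20 15 25; -32 25 61]
step 0: y = z − H·x̄ = [11]
step 0: S = H·P̄·Hᵀ + R = [350]
step 0: K = P̄·Hᵀ·S⁻¹ = [-2/175; 1/10; 17/50]
step 0: x' = x̄ + K·y = [-1597/175, 41/10, 287/50]
step 0: P' = (I − K·H)·P̄ = [8042/175 -98/5 -766/25; -98/5 23/2 131/10; -766/25 131/10 1027/50]
step 1: x̄ = F·x = [-5078/175, 1884/175, 2907/350]
step 1: P̄ = F·P·Fᵀ + Q = [85342/175 -32876/175 -29124/175; -32876/175 13453/175 12347/175; -29124/175 12347/175 29531/350]
step 1: y = z − H·x̄ = [11241/350]
step 1: S = H·P̄·Hᵀ + R = [249889/350]
step 1: K = P̄·Hᵀ·S⁻¹ = [166624/249889; -57422/249889; -27903/249889]
step 1: x' = x̄ + K·y = [-1899578/249889, 846003/249889, 1179342/249889]
step 1: P' = (I − K·H)·P̄ = [42538562/249889 -19608052/249889 -28303500/249889; -19608052/249889 9789221/249889 13052894/249889; -28303500/249889 13052894/249889 18859699/249889]

step 0: x' = [-1597/175, 41/10, 287/50], P' = [8042/175 -98/5 -766/25; -98/5 23/2 131/10; -766/25 131/10 1027/50]
step 1: x' = [-1899578/249889, 846003/249889, 1179342/249889], P' = [42538562/249889 -19608052/249889 -28303500/249889; -19608052/249889 9789221/249889 13052894/249889; -28303500/249889 13052894/249889 18859699/249889]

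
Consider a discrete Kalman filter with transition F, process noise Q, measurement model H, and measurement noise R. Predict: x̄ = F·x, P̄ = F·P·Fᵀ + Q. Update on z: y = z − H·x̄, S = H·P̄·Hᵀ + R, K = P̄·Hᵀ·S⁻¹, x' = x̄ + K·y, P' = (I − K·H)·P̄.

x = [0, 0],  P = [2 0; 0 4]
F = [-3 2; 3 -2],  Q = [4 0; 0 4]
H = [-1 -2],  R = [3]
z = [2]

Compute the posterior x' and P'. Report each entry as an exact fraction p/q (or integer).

x̄ = F·x = [0, 0]
P̄ = F·P·Fᵀ + Q = [38 -34; -34 38]
y = z − H·x̄ = [2]
S = H·P̄·Hᵀ + R = [57]
K = P̄·Hᵀ·S⁻¹ = [10/19; -14/19]
x' = x̄ + K·y = [20/19, -28/19]
P' = (I − K·H)·P̄ = [422/19 -226/19; -226/19 134/19]

x' = [20/19, -28/19]
P' = [422/19 -226/19; -226/19 134/19]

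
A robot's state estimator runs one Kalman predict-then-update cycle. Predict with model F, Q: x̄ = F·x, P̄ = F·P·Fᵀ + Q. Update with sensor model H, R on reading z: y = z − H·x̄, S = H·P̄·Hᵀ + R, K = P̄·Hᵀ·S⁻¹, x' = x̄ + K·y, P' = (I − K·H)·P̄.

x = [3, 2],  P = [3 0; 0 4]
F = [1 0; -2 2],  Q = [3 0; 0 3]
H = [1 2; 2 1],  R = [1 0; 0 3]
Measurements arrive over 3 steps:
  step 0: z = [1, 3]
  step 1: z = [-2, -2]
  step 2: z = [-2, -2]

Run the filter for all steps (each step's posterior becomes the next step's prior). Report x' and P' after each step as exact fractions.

step 0: x' = [1632/851, -837/1702], P' = [984/851 -609/851; -609/851 1143/1702]
step 1: x' = [-1473/30938, -50279/46407], P' = [16470/15469 -20439/30938; -20439/30938 9847/15469]
step 2: x' = [-4991128/9548791, -14748437/19097582], P' = [10128873/9548791 -6277209/9548791; -6277209/9548791 6052731/9548791]

step 0: x̄ = F·x = [3, -2]
step 0: P̄ = F·P·Fᵀ + Q = [6 -6; -6 31]
step 0: y = z − H·x̄ = [2, -1]
step 0: S = H·P̄·Hᵀ + R = [107 44; 44 34]
step 0: K = P̄·Hᵀ·S⁻¹ = [-234/851 453/851; 534/851 -431/1702]
step 0: x' = x̄ + K·y = [1632/851, -837/1702]
step 0: P' = (I − K·H)·P̄ = [984/851 -609/851; -609/851 1143/1702]
step 1: x̄ = F·x = [1632/851, -4101/851]
step 1: P̄ = F·P·Fᵀ + Q = [3537/851 -3186/851; -3186/851 13647/851]
step 1: y = z − H·x̄ = [4868/851, -865/851]
step 1: S = H·P̄·Hᵀ + R = [46232/851 18438/851; 18438/851 17604/851]
step 1: K = P̄·Hᵀ·S⁻¹ = [-3969/15469 15147/30938; 18949/30938 -10592/46407]
step 1: x' = x̄ + K·y = [-1473/30938, -50279/46407]
step 1: P' = (I − K·H)·P̄ = [16470/15469 -20439/30938; -20439/30938 9847/15469]
step 2: x̄ = F·x = [-1473/30938, -96139/46407]
step 2: P̄ = F·P·Fᵀ + Q = [62877/15469 -53379/15469; -53379/15469 233431/15469]
step 2: y = z − H·x̄ = [203347/92814, 7744/46407]
step 2: S = H·P̄·Hᵀ + R = [798554/15469 325721/15469; 325721/15469 317830/15469]
step 2: K = P̄·Hᵀ·S⁻¹ = [-2425545/9548791 4660179/9548791; 5828253/9548791 -2167229/9548791]
step 2: x' = x̄ + K·y = [-4991128/9548791, -14748437/19097582]
step 2: P' = (I − K·H)·P̄ = [10128873/9548791 -6277209/9548791; -6277209/9548791 6052731/9548791]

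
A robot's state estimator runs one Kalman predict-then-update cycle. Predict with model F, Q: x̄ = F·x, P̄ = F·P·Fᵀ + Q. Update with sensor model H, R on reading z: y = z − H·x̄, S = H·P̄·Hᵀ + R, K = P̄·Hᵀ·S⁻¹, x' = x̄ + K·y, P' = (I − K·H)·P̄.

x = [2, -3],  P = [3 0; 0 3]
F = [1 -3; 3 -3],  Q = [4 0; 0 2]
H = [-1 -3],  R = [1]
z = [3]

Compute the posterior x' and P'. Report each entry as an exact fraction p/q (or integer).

x' = [-73/755, -711/755]
P' = [5506/755 -1788/755; -1788/755 664/755]

x̄ = F·x = [11, 15]
P̄ = F·P·Fᵀ + Q = [34 36; 36 56]
y = z − H·x̄ = [59]
S = H·P̄·Hᵀ + R = [755]
K = P̄·Hᵀ·S⁻¹ = [-142/755; -204/755]
x' = x̄ + K·y = [-73/755, -711/755]
P' = (I − K·H)·P̄ = [5506/755 -1788/755; -1788/755 664/755]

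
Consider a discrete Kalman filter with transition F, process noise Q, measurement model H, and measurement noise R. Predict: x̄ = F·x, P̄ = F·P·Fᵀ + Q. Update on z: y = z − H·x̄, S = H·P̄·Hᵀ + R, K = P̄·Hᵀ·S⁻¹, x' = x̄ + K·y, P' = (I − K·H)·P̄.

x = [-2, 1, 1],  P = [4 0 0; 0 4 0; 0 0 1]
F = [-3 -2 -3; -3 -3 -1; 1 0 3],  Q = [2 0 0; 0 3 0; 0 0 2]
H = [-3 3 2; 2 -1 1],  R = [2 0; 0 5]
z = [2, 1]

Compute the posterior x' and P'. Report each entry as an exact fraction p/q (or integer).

x' = [2713/2839, 3725/2839, 1363/2839]
P' = [59493/2839 77539/2839 -27027/2839; 77539/2839 308065/8517 -37073/2839; -27027/2839 -37073/2839 15561/2839]

x̄ = F·x = [1, 2, 1]
P̄ = F·P·Fᵀ + Q = [63 63 -21; 63 76 -15; -21 -15 15]
y = z − H·x̄ = [-3, 0]
S = H·P̄·Hᵀ + R = [251 -45; -45 42]
K = P̄·Hᵀ·S⁻¹ = [42/2839 2884/2839; 651/2839 9190/8517; 492/2839 -284/2839]
x' = x̄ + K·y = [2713/2839, 3725/2839, 1363/2839]
P' = (I − K·H)·P̄ = [59493/2839 77539/2839 -27027/2839; 77539/2839 308065/8517 -37073/2839; -27027/2839 -37073/2839 15561/2839]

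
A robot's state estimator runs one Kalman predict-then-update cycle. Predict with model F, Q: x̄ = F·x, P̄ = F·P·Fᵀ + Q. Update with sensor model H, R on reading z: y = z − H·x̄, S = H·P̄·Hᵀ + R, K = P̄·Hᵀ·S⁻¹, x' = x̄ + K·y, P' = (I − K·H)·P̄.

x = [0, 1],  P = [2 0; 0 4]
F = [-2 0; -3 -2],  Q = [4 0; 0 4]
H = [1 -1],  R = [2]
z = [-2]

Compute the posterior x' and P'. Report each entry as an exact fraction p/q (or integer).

x̄ = F·x = [0, -2]
P̄ = F·P·Fᵀ + Q = [12 12; 12 38]
y = z − H·x̄ = [-4]
S = H·P̄·Hᵀ + R = [28]
K = P̄·Hᵀ·S⁻¹ = [0; -13/14]
x' = x̄ + K·y = [0, 12/7]
P' = (I − K·H)·P̄ = [12 12; 12 97/7]

x' = [0, 12/7]
P' = [12 12; 12 97/7]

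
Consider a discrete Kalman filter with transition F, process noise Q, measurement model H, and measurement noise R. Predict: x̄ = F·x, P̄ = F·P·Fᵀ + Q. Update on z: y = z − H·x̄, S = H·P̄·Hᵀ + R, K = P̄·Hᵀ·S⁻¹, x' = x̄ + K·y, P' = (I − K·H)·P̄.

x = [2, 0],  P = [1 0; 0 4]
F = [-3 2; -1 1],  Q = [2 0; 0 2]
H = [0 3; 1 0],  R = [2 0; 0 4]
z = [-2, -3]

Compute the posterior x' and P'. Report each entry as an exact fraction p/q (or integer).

x' = [-1515/463, -317/463]
P' = [1332/463 44/463; 44/463 96/463]

x̄ = F·x = [-6, -2]
P̄ = F·P·Fᵀ + Q = [27 11; 11 7]
y = z − H·x̄ = [4, 3]
S = H·P̄·Hᵀ + R = [65 33; 33 31]
K = P̄·Hᵀ·S⁻¹ = [66/463 333/463; 144/463 11/463]
x' = x̄ + K·y = [-1515/463, -317/463]
P' = (I − K·H)·P̄ = [1332/463 44/463; 44/463 96/463]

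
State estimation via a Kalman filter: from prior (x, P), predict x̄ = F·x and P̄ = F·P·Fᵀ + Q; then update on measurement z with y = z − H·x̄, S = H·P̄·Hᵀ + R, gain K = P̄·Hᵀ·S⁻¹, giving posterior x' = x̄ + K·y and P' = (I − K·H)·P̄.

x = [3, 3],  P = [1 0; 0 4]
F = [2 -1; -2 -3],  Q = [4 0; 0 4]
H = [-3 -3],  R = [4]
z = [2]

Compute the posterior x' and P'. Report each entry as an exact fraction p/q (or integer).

x̄ = F·x = [3, -15]
P̄ = F·P·Fᵀ + Q = [12 8; 8 44]
y = z − H·x̄ = [-34]
S = H·P̄·Hᵀ + R = [652]
K = P̄·Hᵀ·S⁻¹ = [-15/163; -39/163]
x' = x̄ + K·y = [999/163, -1119/163]
P' = (I − K·H)·P̄ = [1056/163 -1036/163; -1036/163 1088/163]

x' = [999/163, -1119/163]
P' = [1056/163 -1036/163; -1036/163 1088/163]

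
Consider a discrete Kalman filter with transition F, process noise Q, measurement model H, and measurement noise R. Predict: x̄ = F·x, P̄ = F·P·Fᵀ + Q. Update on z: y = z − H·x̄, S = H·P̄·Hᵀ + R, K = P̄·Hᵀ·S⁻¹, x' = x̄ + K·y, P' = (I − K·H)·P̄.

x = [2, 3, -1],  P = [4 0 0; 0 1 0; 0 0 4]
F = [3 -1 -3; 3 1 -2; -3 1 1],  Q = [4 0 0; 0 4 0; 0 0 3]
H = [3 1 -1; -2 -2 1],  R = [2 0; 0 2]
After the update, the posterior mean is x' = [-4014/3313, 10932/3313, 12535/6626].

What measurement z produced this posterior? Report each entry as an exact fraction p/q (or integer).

z = [-2, -2]

x̄ = F·x = [6, 11, -4]
P̄ = F·P·Fᵀ + Q = [77 59 -49; 59 57 -43; -49 -43 44]
S = H·P̄·Hᵀ + R = [1530 -1466; -1466 1422]
K = P̄·Hᵀ·S⁻¹ = [1434/3313 1461/6626; -1157/3313 -3667/6626; 375/6626 1449/6626]
x' − x̄ = [-23892/3313, -25511/3313, 39039/6626] = K·y
y = (KᵀK)⁻¹·Kᵀ·(x' − x̄) = [-35, 36]
z = y + H·x̄ = [-35, 36] + [33, -38] = [-2, -2]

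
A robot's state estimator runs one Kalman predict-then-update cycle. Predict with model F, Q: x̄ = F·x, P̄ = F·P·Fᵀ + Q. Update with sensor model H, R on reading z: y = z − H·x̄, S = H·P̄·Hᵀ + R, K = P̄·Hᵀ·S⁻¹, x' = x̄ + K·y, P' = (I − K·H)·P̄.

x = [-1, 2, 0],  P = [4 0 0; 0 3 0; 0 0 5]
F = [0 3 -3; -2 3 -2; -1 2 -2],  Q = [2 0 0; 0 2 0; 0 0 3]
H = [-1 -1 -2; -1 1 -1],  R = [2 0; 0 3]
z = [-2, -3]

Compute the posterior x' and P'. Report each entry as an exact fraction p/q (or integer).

x' = [9972/5413, -1598/5413, 3233/10826]
P' = [19491/5413 2599/5413 -10022/5413; 2599/5413 7069/5413 -2793/5413; -10022/5413 -2793/5413 30257/21652]

x̄ = F·x = [6, 8, 5]
P̄ = F·P·Fᵀ + Q = [74 57 48; 57 65 46; 48 46 39]
y = z − H·x̄ = [22, 0]
S = H·P̄·Hᵀ + R = [787 185; 185 71]
K = P̄·Hᵀ·S⁻¹ = [-1023/5413 -2290/5413; -2041/5413 2421/5413; -4627/21652 -447/21652]
x' = x̄ + K·y = [9972/5413, -1598/5413, 3233/10826]
P' = (I − K·H)·P̄ = [19491/5413 2599/5413 -10022/5413; 2599/5413 7069/5413 -2793/5413; -10022/5413 -2793/5413 30257/21652]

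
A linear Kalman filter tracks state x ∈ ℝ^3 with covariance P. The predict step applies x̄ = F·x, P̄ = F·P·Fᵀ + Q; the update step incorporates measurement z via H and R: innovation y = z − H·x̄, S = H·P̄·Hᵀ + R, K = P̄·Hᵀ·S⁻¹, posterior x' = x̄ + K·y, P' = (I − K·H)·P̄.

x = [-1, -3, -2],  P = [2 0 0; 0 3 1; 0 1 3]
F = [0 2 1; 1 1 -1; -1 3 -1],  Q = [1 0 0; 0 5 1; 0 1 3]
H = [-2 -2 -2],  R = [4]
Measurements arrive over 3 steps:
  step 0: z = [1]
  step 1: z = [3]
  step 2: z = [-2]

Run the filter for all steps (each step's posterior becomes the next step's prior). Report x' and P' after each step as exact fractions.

step 0: x̄ = F·x = [-8, -2, -6]
step 0: P̄ = F·P·Fᵀ + Q = [20 2 16; 2 11 7; 16 7 29]
step 0: y = z − H·x̄ = [-31]
step 0: S = H·P̄·Hᵀ + R = [444]
step 0: K = P̄·Hᵀ·S⁻¹ = [-19/111; -10/111; -26/111]
step 0: x' = x̄ + K·y = [-299/111, 88/111, 140/111]
step 0: P' = (I − K·H)·P̄ = [776/111 -538/111 -200/111; -538/111 821/111 -263/111; -200/111 -263/111 515/111]
step 1: x̄ = F·x = [316/111, -117/37, 141/37]
step 1: P̄ = F·P·Fᵀ + Q = [2858/111 38/37 1808/37; 38/37 839/37 763/37; 1808/37 763/37 4473/37]
step 1: y = z − H·x̄ = [1109/111]
step 1: S = H·P̄·Hᵀ + R = [138236/111]
step 1: K = P̄·Hᵀ·S⁻¹ = [-4198/34559; -2460/34559; -10566/34559]
step 1: x' = x̄ + K·y = [56442/34559, -133859/34559, 26133/34559]
step 1: P' = (I − K·H)·P̄ = [254746/34559 -336654/34559 90304/34559; -336654/34559 565573/34559 -223999/34559; 90304/34559 -223999/34559 154827/34559]
step 2: x̄ = F·x = [-241585/34559, -103550/34559, -484152/34559]
step 2: P̄ = F·P·Fᵀ + Q = [1555682/34559 617314/34559 3597616/34559; 617314/34559 742023/34559 1854047/34559; 3597616/34559 1854047/34559 9147933/34559]
step 2: y = z − H·x̄ = [-1727692/34559]
step 2: S = H·P̄·Hᵀ + R = [94472604/34559]
step 2: K = P̄·Hᵀ·S⁻¹ = [-2885306/23618151; -535564/7872717; -2433266/7872717]
step 2: x' = x̄ + K·y = [-20859137/23618151, 3184982/7872717, 11352832/7872717]
step 2: P' = (I − K·H)·P̄ = [99608482/23618151 -38228122/7872717 6948832/7872717; -38228122/7872717 23146807/2624239 -10047057/2624239; 6948832/7872717 -10047057/2624239 9352957/2624239]

step 0: x' = [-299/111, 88/111, 140/111], P' = [776/111 -538/111 -200/111; -538/111 821/111 -263/111; -200/111 -263/111 515/111]
step 1: x' = [56442/34559, -133859/34559, 26133/34559], P' = [254746/34559 -336654/34559 90304/34559; -336654/34559 565573/34559 -223999/34559; 90304/34559 -223999/34559 154827/34559]
step 2: x' = [-20859137/23618151, 3184982/7872717, 11352832/7872717], P' = [99608482/23618151 -38228122/7872717 6948832/7872717; -38228122/7872717 23146807/2624239 -10047057/2624239; 6948832/7872717 -10047057/2624239 9352957/2624239]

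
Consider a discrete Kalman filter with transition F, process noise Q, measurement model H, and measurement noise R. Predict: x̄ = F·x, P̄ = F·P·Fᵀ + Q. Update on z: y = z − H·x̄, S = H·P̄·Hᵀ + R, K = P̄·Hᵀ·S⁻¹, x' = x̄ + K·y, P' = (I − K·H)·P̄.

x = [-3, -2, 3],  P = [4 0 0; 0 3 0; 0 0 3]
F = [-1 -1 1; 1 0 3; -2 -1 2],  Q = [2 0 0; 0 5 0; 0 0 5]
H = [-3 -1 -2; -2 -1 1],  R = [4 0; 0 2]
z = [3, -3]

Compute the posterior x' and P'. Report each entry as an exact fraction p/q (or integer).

x̄ = F·x = [8, 6, 14]
P̄ = F·P·Fᵀ + Q = [12 5 17; 5 36 10; 17 10 36]
y = z − H·x̄ = [61, 5]
S = H·P̄·Hᵀ + R = [566 88; 88 54]
K = P̄·Hᵀ·S⁻¹ = [-1497/11410 -48/5705; -333/11410 -3532/5705; -3239/11410 1794/5705]
x' = x̄ + K·y = [-517/11410, 12827/11410, -19899/11410]
P' = (I − K·H)·P̄ = [23493/11410 -52693/11410 -5899/11410; -52693/11410 132813/11410 13299/11410; -5899/11410 13299/11410 8677/11410]

x' = [-517/11410, 12827/11410, -19899/11410]
P' = [23493/11410 -52693/11410 -5899/11410; -52693/11410 132813/11410 13299/11410; -5899/11410 13299/11410 8677/11410]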